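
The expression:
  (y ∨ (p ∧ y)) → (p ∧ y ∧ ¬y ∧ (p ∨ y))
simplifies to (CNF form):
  ¬y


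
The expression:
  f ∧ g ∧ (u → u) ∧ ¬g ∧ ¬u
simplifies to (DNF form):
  False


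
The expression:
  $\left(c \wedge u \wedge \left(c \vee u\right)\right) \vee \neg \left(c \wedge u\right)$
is always true.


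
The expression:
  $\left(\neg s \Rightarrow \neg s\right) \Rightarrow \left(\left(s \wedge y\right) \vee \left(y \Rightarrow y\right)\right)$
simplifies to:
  $\text{True}$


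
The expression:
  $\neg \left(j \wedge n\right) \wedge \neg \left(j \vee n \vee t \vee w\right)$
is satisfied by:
  {n: False, w: False, t: False, j: False}


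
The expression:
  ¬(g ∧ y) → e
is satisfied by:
  {g: True, e: True, y: True}
  {g: True, e: True, y: False}
  {e: True, y: True, g: False}
  {e: True, y: False, g: False}
  {g: True, y: True, e: False}


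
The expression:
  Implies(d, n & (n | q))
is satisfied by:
  {n: True, d: False}
  {d: False, n: False}
  {d: True, n: True}


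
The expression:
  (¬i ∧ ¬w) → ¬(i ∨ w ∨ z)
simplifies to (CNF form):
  i ∨ w ∨ ¬z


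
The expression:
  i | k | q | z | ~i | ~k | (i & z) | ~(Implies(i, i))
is always true.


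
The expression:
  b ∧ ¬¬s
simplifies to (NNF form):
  b ∧ s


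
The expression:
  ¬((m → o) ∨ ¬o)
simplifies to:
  False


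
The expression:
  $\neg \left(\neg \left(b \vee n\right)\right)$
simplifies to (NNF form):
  $b \vee n$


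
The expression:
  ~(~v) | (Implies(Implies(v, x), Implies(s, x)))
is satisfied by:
  {x: True, v: True, s: False}
  {x: True, s: False, v: False}
  {v: True, s: False, x: False}
  {v: False, s: False, x: False}
  {x: True, v: True, s: True}
  {x: True, s: True, v: False}
  {v: True, s: True, x: False}


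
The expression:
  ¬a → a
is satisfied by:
  {a: True}


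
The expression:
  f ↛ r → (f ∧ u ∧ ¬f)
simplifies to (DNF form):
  r ∨ ¬f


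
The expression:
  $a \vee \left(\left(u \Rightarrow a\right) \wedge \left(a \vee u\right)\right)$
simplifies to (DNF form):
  $a$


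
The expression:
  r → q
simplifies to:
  q ∨ ¬r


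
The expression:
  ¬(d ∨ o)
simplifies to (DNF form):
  ¬d ∧ ¬o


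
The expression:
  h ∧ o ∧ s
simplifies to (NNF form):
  h ∧ o ∧ s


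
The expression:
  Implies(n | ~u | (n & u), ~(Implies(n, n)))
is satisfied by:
  {u: True, n: False}


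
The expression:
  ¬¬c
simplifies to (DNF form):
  c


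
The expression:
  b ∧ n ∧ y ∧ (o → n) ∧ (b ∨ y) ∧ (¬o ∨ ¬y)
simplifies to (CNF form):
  b ∧ n ∧ y ∧ ¬o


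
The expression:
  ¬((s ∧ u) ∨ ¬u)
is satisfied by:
  {u: True, s: False}


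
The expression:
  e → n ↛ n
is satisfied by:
  {e: False}


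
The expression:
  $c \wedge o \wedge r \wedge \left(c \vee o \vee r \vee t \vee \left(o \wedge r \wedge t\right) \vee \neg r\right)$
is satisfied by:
  {r: True, c: True, o: True}


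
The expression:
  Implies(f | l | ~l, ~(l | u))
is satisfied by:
  {u: False, l: False}


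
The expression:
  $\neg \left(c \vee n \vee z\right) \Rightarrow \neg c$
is always true.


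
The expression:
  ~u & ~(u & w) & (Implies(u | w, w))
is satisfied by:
  {u: False}


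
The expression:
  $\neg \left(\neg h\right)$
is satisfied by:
  {h: True}


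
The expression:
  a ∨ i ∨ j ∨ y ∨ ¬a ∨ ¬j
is always true.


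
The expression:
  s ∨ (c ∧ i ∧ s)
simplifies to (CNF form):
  s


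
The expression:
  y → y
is always true.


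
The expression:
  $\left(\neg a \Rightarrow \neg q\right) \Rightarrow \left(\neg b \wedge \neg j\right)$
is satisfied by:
  {q: True, b: False, a: False, j: False}
  {q: False, b: False, a: False, j: False}
  {j: True, q: True, b: False, a: False}
  {q: True, a: True, j: False, b: False}
  {a: True, j: False, b: False, q: False}
  {q: True, b: True, j: False, a: False}
  {j: True, q: True, b: True, a: False}


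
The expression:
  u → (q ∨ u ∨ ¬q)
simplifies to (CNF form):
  True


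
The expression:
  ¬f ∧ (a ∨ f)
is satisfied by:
  {a: True, f: False}


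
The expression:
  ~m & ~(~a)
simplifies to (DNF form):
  a & ~m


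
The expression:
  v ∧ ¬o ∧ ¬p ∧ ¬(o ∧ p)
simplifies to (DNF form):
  v ∧ ¬o ∧ ¬p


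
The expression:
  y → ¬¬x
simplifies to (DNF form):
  x ∨ ¬y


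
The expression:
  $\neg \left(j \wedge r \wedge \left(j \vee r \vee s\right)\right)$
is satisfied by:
  {r: False, j: False}
  {j: True, r: False}
  {r: True, j: False}


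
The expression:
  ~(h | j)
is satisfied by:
  {h: False, j: False}


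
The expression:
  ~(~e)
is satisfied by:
  {e: True}


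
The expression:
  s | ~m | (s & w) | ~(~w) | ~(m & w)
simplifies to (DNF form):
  True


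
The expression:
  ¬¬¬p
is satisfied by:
  {p: False}


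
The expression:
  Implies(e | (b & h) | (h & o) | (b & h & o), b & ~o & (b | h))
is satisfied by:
  {b: True, h: False, e: False, o: False}
  {b: False, h: False, e: False, o: False}
  {b: True, h: True, e: False, o: False}
  {h: True, b: False, e: False, o: False}
  {b: True, o: True, h: False, e: False}
  {o: True, b: False, h: False, e: False}
  {e: True, b: True, o: False, h: False}
  {e: True, b: True, h: True, o: False}


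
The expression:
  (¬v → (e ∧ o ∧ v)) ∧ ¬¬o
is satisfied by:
  {o: True, v: True}


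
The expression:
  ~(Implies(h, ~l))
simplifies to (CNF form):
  h & l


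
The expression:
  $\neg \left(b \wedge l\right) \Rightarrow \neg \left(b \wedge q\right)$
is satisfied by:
  {l: True, b: False, q: False}
  {l: False, b: False, q: False}
  {q: True, l: True, b: False}
  {q: True, l: False, b: False}
  {b: True, l: True, q: False}
  {b: True, l: False, q: False}
  {b: True, q: True, l: True}


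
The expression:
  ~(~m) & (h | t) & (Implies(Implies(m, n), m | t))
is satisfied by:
  {m: True, t: True, h: True}
  {m: True, t: True, h: False}
  {m: True, h: True, t: False}


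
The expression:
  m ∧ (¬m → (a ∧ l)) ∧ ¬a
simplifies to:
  m ∧ ¬a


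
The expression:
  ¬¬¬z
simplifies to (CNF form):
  ¬z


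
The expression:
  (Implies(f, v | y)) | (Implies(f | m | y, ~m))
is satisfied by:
  {y: True, v: True, m: False, f: False}
  {y: True, m: False, v: False, f: False}
  {v: True, y: False, m: False, f: False}
  {y: False, m: False, v: False, f: False}
  {f: True, y: True, v: True, m: False}
  {f: True, y: True, m: False, v: False}
  {f: True, v: True, y: False, m: False}
  {f: True, y: False, m: False, v: False}
  {y: True, m: True, v: True, f: False}
  {y: True, m: True, f: False, v: False}
  {m: True, v: True, f: False, y: False}
  {m: True, f: False, v: False, y: False}
  {y: True, m: True, f: True, v: True}
  {y: True, m: True, f: True, v: False}
  {m: True, f: True, v: True, y: False}


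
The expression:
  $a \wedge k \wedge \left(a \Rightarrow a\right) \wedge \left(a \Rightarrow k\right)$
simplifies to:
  $a \wedge k$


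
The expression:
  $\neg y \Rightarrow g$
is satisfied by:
  {y: True, g: True}
  {y: True, g: False}
  {g: True, y: False}


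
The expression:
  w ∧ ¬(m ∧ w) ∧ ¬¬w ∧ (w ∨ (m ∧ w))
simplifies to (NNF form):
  w ∧ ¬m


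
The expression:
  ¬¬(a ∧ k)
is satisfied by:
  {a: True, k: True}


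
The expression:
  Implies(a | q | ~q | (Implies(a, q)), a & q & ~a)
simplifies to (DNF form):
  False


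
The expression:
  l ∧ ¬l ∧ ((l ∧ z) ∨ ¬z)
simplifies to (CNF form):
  False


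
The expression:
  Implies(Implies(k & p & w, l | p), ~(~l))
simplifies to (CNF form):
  l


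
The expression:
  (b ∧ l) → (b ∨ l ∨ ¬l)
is always true.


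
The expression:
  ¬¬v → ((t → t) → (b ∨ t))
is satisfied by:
  {b: True, t: True, v: False}
  {b: True, v: False, t: False}
  {t: True, v: False, b: False}
  {t: False, v: False, b: False}
  {b: True, t: True, v: True}
  {b: True, v: True, t: False}
  {t: True, v: True, b: False}


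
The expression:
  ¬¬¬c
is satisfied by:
  {c: False}


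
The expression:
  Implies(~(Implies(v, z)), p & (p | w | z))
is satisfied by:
  {p: True, z: True, v: False}
  {p: True, v: False, z: False}
  {z: True, v: False, p: False}
  {z: False, v: False, p: False}
  {p: True, z: True, v: True}
  {p: True, v: True, z: False}
  {z: True, v: True, p: False}


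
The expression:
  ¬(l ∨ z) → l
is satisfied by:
  {z: True, l: True}
  {z: True, l: False}
  {l: True, z: False}


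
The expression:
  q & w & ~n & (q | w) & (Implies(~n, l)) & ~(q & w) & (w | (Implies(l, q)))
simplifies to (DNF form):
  False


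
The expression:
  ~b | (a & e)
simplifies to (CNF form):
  (a | ~b) & (e | ~b)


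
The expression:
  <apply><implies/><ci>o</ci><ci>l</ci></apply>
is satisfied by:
  {l: True, o: False}
  {o: False, l: False}
  {o: True, l: True}


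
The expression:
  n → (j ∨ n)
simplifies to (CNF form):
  True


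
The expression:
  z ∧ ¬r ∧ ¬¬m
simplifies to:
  m ∧ z ∧ ¬r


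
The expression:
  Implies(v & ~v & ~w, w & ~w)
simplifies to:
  True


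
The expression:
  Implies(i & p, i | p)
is always true.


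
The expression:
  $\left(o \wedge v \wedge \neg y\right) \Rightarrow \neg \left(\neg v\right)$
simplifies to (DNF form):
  $\text{True}$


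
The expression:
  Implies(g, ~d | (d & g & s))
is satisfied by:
  {s: True, g: False, d: False}
  {g: False, d: False, s: False}
  {d: True, s: True, g: False}
  {d: True, g: False, s: False}
  {s: True, g: True, d: False}
  {g: True, s: False, d: False}
  {d: True, g: True, s: True}


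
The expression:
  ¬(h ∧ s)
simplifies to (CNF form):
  ¬h ∨ ¬s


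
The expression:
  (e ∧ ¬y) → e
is always true.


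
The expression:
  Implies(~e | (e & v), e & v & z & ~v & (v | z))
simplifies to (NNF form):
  e & ~v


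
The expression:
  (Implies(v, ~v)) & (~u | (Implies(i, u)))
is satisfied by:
  {v: False}


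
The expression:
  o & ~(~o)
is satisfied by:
  {o: True}


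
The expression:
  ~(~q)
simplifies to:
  q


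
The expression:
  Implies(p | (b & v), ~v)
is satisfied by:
  {p: False, v: False, b: False}
  {b: True, p: False, v: False}
  {p: True, b: False, v: False}
  {b: True, p: True, v: False}
  {v: True, b: False, p: False}


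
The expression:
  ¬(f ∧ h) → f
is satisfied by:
  {f: True}


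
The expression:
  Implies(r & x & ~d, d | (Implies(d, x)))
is always true.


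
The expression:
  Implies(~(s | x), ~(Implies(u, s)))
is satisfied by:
  {x: True, u: True, s: True}
  {x: True, u: True, s: False}
  {x: True, s: True, u: False}
  {x: True, s: False, u: False}
  {u: True, s: True, x: False}
  {u: True, s: False, x: False}
  {s: True, u: False, x: False}


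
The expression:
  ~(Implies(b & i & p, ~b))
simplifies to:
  b & i & p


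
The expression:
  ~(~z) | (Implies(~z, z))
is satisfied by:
  {z: True}


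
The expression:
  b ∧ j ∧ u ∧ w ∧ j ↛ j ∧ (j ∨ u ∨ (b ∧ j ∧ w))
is never true.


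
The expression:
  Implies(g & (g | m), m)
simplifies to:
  m | ~g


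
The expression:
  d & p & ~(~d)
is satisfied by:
  {p: True, d: True}


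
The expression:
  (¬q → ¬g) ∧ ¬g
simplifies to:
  ¬g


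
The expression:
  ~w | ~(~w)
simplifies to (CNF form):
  True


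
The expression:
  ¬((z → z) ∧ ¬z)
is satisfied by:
  {z: True}


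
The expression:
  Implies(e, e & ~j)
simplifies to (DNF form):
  ~e | ~j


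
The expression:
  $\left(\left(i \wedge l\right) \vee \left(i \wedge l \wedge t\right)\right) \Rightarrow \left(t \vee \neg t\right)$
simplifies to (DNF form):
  $\text{True}$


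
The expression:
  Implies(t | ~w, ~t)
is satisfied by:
  {t: False}


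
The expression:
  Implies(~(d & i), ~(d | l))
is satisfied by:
  {i: True, l: False, d: False}
  {l: False, d: False, i: False}
  {i: True, d: True, l: False}
  {i: True, l: True, d: True}


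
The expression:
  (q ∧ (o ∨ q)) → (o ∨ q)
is always true.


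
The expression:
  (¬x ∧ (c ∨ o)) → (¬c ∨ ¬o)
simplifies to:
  x ∨ ¬c ∨ ¬o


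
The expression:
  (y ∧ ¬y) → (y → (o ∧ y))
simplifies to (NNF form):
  True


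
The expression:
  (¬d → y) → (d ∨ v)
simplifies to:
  d ∨ v ∨ ¬y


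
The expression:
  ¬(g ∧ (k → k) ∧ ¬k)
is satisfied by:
  {k: True, g: False}
  {g: False, k: False}
  {g: True, k: True}


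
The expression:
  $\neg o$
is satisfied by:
  {o: False}


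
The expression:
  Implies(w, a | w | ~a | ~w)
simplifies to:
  True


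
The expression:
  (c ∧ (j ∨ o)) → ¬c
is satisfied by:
  {j: False, c: False, o: False}
  {o: True, j: False, c: False}
  {j: True, o: False, c: False}
  {o: True, j: True, c: False}
  {c: True, o: False, j: False}


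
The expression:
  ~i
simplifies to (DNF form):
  ~i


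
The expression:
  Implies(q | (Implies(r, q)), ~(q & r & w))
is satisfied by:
  {w: False, q: False, r: False}
  {r: True, w: False, q: False}
  {q: True, w: False, r: False}
  {r: True, q: True, w: False}
  {w: True, r: False, q: False}
  {r: True, w: True, q: False}
  {q: True, w: True, r: False}


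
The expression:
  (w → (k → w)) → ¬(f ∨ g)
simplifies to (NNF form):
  ¬f ∧ ¬g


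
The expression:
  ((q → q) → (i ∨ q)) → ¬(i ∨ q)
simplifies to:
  ¬i ∧ ¬q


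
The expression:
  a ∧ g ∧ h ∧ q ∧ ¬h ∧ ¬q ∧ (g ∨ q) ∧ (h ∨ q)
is never true.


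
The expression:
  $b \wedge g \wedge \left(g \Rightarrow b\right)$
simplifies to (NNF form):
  $b \wedge g$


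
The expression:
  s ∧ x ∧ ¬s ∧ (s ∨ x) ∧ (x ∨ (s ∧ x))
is never true.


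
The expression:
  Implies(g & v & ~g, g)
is always true.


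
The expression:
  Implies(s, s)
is always true.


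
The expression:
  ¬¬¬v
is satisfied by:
  {v: False}


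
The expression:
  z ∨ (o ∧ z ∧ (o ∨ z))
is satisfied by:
  {z: True}


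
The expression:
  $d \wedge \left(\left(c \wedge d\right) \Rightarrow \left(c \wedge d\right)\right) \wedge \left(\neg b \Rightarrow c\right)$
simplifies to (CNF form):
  $d \wedge \left(b \vee c\right)$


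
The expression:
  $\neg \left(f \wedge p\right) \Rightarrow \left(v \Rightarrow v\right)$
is always true.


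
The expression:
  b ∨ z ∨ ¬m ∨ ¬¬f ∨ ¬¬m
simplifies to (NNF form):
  True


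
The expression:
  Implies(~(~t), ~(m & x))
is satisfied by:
  {m: False, t: False, x: False}
  {x: True, m: False, t: False}
  {t: True, m: False, x: False}
  {x: True, t: True, m: False}
  {m: True, x: False, t: False}
  {x: True, m: True, t: False}
  {t: True, m: True, x: False}


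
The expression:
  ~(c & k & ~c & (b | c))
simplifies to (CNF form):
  True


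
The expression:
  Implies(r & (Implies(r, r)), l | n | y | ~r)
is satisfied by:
  {y: True, n: True, l: True, r: False}
  {y: True, n: True, l: False, r: False}
  {y: True, l: True, n: False, r: False}
  {y: True, l: False, n: False, r: False}
  {n: True, l: True, y: False, r: False}
  {n: True, l: False, y: False, r: False}
  {l: True, y: False, n: False, r: False}
  {l: False, y: False, n: False, r: False}
  {r: True, y: True, n: True, l: True}
  {r: True, y: True, n: True, l: False}
  {r: True, y: True, l: True, n: False}
  {r: True, y: True, l: False, n: False}
  {r: True, n: True, l: True, y: False}
  {r: True, n: True, l: False, y: False}
  {r: True, l: True, n: False, y: False}


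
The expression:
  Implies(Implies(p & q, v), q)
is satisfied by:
  {q: True}


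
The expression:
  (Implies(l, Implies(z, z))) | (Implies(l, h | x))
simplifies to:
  True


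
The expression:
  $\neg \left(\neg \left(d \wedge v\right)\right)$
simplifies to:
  $d \wedge v$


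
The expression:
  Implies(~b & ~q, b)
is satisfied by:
  {b: True, q: True}
  {b: True, q: False}
  {q: True, b: False}


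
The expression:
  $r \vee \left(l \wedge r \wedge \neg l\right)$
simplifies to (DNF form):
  $r$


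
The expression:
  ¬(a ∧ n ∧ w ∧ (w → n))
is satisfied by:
  {w: False, n: False, a: False}
  {a: True, w: False, n: False}
  {n: True, w: False, a: False}
  {a: True, n: True, w: False}
  {w: True, a: False, n: False}
  {a: True, w: True, n: False}
  {n: True, w: True, a: False}


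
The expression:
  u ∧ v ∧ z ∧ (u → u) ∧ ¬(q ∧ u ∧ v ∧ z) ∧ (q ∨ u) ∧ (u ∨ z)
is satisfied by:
  {z: True, u: True, v: True, q: False}


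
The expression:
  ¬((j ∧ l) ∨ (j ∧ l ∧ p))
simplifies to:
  ¬j ∨ ¬l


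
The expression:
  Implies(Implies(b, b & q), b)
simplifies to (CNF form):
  b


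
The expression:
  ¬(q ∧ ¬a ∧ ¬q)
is always true.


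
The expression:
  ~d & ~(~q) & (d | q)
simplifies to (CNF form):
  q & ~d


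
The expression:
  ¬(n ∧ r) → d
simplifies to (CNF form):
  (d ∨ n) ∧ (d ∨ r)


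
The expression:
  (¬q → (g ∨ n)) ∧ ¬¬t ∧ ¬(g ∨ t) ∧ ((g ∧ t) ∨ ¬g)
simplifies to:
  False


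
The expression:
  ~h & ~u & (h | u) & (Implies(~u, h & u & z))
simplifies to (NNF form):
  False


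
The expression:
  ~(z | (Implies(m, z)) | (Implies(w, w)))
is never true.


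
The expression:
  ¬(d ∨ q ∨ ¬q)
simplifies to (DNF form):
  False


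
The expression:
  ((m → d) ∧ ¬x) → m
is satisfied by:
  {x: True, m: True}
  {x: True, m: False}
  {m: True, x: False}


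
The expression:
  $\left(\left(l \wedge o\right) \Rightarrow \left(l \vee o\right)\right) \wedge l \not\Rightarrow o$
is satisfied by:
  {l: True, o: False}


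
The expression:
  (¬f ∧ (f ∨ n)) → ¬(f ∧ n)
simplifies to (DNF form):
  True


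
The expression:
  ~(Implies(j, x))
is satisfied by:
  {j: True, x: False}


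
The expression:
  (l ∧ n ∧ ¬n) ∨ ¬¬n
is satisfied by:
  {n: True}


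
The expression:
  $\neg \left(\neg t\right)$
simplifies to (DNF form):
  $t$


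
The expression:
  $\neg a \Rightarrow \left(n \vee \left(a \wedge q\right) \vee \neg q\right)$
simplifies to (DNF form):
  $a \vee n \vee \neg q$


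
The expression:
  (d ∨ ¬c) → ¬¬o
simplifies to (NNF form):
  o ∨ (c ∧ ¬d)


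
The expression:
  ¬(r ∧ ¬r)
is always true.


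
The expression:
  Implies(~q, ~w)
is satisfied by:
  {q: True, w: False}
  {w: False, q: False}
  {w: True, q: True}


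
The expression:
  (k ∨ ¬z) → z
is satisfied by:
  {z: True}


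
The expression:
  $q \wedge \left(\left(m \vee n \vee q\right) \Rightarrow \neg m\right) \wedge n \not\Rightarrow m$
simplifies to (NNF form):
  $n \wedge q \wedge \neg m$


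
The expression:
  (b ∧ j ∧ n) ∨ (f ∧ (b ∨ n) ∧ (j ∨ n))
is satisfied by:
  {n: True, j: True, b: True, f: True}
  {n: True, j: True, f: True, b: False}
  {n: True, b: True, f: True, j: False}
  {n: True, f: True, b: False, j: False}
  {n: True, j: True, b: True, f: False}
  {j: True, b: True, f: True, n: False}


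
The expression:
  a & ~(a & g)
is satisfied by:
  {a: True, g: False}


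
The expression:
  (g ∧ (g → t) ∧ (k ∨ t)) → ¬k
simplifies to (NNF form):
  ¬g ∨ ¬k ∨ ¬t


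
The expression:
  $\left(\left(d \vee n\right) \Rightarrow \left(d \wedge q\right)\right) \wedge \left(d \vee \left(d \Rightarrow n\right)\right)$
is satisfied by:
  {q: True, d: False, n: False}
  {d: False, n: False, q: False}
  {q: True, d: True, n: False}
  {n: True, q: True, d: True}


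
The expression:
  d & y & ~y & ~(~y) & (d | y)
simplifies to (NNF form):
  False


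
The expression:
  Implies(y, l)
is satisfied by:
  {l: True, y: False}
  {y: False, l: False}
  {y: True, l: True}


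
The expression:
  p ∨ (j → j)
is always true.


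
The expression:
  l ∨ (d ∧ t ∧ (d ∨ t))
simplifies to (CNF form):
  (d ∨ l) ∧ (l ∨ t)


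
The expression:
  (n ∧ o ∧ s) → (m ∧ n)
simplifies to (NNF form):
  m ∨ ¬n ∨ ¬o ∨ ¬s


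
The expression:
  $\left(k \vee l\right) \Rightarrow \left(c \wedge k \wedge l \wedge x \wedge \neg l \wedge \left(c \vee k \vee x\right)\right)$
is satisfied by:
  {l: False, k: False}


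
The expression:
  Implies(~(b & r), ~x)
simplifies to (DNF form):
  ~x | (b & r)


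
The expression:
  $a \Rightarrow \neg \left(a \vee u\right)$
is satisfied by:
  {a: False}


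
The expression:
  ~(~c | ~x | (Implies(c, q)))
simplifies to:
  c & x & ~q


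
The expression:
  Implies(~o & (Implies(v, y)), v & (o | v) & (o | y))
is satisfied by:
  {o: True, v: True}
  {o: True, v: False}
  {v: True, o: False}


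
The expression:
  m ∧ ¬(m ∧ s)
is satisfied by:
  {m: True, s: False}


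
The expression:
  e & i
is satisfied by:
  {i: True, e: True}


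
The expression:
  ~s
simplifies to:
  ~s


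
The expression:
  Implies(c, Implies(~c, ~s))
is always true.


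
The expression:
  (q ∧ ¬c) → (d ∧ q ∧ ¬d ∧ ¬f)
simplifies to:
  c ∨ ¬q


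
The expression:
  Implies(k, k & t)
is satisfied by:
  {t: True, k: False}
  {k: False, t: False}
  {k: True, t: True}


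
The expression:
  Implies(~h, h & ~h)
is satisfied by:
  {h: True}


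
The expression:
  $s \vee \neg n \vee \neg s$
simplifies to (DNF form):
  $\text{True}$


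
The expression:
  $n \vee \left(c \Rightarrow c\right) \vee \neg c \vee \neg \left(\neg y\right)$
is always true.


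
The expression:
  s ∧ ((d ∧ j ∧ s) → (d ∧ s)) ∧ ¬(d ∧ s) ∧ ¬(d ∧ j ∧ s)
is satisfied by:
  {s: True, d: False}


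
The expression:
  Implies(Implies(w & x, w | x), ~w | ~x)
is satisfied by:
  {w: False, x: False}
  {x: True, w: False}
  {w: True, x: False}


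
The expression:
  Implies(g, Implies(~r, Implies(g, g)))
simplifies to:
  True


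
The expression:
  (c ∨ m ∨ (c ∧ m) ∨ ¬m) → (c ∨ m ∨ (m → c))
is always true.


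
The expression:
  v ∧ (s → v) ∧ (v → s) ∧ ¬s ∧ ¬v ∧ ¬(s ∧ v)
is never true.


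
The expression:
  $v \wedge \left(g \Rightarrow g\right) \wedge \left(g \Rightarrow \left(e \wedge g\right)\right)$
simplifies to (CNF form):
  $v \wedge \left(e \vee \neg g\right)$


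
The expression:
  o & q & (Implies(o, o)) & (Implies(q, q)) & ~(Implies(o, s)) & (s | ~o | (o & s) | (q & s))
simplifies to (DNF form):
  False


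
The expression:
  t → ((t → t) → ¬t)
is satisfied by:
  {t: False}


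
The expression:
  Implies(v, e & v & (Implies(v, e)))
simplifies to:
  e | ~v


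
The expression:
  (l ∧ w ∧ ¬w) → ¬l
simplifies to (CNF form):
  True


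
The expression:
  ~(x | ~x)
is never true.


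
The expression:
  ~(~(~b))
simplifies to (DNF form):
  ~b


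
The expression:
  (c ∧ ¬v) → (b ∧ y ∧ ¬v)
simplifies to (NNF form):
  v ∨ (b ∧ y) ∨ ¬c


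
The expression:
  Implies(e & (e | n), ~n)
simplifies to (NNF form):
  ~e | ~n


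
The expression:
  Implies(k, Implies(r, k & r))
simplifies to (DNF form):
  True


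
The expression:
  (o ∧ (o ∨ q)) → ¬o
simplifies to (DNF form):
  ¬o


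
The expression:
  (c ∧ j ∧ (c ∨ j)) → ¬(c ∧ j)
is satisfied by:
  {c: False, j: False}
  {j: True, c: False}
  {c: True, j: False}


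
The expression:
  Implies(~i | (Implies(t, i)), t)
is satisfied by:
  {t: True}


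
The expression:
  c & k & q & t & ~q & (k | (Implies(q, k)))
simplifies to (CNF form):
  False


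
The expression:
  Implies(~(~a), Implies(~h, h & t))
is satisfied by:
  {h: True, a: False}
  {a: False, h: False}
  {a: True, h: True}


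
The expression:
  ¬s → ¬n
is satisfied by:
  {s: True, n: False}
  {n: False, s: False}
  {n: True, s: True}


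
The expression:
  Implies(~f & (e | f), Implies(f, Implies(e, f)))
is always true.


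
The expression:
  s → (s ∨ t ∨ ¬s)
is always true.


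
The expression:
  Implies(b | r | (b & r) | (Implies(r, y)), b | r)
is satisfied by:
  {r: True, b: True}
  {r: True, b: False}
  {b: True, r: False}


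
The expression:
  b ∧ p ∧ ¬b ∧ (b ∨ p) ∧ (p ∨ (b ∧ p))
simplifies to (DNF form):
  False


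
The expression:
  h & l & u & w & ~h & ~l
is never true.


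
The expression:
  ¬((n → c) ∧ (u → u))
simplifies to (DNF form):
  n ∧ ¬c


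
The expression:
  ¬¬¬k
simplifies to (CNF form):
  ¬k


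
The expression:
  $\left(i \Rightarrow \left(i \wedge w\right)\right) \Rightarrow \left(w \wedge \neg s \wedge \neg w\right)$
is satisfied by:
  {i: True, w: False}


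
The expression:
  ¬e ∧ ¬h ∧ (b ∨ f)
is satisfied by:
  {b: True, f: True, h: False, e: False}
  {b: True, h: False, e: False, f: False}
  {f: True, h: False, e: False, b: False}


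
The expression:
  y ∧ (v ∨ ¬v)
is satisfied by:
  {y: True}


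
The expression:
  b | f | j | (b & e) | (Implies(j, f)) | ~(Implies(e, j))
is always true.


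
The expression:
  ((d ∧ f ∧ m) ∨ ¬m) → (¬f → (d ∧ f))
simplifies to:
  f ∨ m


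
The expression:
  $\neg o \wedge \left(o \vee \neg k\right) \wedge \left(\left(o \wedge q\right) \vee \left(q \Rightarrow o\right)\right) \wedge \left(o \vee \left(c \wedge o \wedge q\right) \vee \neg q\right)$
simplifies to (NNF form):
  $\neg k \wedge \neg o \wedge \neg q$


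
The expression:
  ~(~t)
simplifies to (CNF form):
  t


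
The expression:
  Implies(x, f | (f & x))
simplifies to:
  f | ~x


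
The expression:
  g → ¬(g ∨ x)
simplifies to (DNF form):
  ¬g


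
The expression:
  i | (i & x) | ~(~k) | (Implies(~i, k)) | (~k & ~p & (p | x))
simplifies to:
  i | k | (x & ~p)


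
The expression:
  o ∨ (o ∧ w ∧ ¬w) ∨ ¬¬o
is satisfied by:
  {o: True}


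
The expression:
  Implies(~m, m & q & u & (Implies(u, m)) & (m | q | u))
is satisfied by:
  {m: True}


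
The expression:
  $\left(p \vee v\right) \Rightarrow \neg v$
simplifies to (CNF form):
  $\neg v$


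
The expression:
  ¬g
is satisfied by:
  {g: False}


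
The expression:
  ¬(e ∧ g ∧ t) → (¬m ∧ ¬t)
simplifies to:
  (e ∨ ¬t) ∧ (g ∨ ¬t) ∧ (t ∨ ¬m)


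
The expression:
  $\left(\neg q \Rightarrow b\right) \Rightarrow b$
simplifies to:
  $b \vee \neg q$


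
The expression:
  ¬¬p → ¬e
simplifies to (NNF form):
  ¬e ∨ ¬p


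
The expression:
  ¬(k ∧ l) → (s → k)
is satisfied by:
  {k: True, s: False}
  {s: False, k: False}
  {s: True, k: True}


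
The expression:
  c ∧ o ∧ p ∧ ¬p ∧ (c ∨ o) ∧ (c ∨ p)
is never true.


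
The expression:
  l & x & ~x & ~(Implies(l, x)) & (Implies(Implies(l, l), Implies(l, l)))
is never true.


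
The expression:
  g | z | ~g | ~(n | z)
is always true.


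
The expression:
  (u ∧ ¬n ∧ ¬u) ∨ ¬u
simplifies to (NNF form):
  ¬u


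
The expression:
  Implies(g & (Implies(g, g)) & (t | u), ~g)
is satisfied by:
  {u: False, g: False, t: False}
  {t: True, u: False, g: False}
  {u: True, t: False, g: False}
  {t: True, u: True, g: False}
  {g: True, t: False, u: False}


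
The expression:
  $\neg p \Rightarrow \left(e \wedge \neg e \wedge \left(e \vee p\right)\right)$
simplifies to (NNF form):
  $p$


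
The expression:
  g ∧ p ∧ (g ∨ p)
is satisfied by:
  {p: True, g: True}


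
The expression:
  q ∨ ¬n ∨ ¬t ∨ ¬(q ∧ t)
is always true.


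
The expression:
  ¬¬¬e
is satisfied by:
  {e: False}


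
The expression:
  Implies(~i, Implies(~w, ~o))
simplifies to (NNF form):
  i | w | ~o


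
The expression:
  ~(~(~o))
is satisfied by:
  {o: False}


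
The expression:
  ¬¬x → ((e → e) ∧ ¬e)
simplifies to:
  ¬e ∨ ¬x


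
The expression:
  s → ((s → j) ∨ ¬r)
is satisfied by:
  {j: True, s: False, r: False}
  {s: False, r: False, j: False}
  {j: True, r: True, s: False}
  {r: True, s: False, j: False}
  {j: True, s: True, r: False}
  {s: True, j: False, r: False}
  {j: True, r: True, s: True}


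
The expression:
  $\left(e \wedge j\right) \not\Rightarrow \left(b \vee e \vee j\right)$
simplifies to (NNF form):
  $\text{False}$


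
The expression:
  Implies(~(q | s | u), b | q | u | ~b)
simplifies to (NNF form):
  True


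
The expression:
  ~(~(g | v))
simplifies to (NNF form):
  g | v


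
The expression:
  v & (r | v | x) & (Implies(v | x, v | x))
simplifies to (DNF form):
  v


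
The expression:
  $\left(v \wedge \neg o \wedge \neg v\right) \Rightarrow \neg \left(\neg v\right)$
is always true.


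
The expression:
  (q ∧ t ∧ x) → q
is always true.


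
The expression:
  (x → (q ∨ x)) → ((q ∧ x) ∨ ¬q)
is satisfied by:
  {x: True, q: False}
  {q: False, x: False}
  {q: True, x: True}


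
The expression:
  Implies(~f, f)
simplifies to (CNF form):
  f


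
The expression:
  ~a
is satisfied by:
  {a: False}


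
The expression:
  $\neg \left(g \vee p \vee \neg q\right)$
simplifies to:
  $q \wedge \neg g \wedge \neg p$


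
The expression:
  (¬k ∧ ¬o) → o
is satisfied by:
  {k: True, o: True}
  {k: True, o: False}
  {o: True, k: False}


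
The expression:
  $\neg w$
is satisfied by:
  {w: False}


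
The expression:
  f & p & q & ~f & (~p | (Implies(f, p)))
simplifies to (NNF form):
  False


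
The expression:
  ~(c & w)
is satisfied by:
  {w: False, c: False}
  {c: True, w: False}
  {w: True, c: False}


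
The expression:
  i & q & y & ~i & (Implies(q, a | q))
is never true.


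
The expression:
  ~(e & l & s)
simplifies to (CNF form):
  ~e | ~l | ~s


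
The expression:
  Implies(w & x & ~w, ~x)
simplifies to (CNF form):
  True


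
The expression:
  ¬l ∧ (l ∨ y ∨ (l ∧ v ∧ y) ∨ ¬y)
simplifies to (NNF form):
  ¬l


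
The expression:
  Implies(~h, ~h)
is always true.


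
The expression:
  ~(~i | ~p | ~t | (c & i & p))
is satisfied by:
  {t: True, i: True, p: True, c: False}


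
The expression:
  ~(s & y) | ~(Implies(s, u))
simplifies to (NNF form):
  ~s | ~u | ~y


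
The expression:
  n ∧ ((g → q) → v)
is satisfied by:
  {v: True, g: True, n: True, q: False}
  {v: True, n: True, q: False, g: False}
  {v: True, g: True, q: True, n: True}
  {v: True, q: True, n: True, g: False}
  {g: True, n: True, q: False, v: False}


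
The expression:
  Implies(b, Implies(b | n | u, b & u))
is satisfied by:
  {u: True, b: False}
  {b: False, u: False}
  {b: True, u: True}


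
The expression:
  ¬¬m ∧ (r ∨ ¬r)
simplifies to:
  m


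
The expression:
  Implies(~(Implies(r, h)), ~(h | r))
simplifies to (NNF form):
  h | ~r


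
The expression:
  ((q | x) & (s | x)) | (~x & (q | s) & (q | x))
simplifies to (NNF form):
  q | x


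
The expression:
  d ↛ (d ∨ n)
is never true.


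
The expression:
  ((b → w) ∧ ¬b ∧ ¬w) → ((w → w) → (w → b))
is always true.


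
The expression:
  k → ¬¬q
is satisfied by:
  {q: True, k: False}
  {k: False, q: False}
  {k: True, q: True}


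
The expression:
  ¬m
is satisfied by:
  {m: False}


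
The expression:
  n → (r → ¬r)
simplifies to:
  ¬n ∨ ¬r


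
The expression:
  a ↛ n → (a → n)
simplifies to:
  n ∨ ¬a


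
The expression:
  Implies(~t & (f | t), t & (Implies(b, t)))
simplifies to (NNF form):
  t | ~f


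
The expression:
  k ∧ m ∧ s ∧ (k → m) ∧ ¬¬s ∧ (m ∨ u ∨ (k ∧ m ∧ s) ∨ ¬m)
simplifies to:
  k ∧ m ∧ s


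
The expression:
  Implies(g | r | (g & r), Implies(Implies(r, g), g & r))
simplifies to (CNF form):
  r | ~g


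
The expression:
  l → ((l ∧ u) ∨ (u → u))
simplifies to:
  True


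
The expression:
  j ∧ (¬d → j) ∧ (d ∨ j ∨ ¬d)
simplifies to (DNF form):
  j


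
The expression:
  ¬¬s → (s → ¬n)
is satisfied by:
  {s: False, n: False}
  {n: True, s: False}
  {s: True, n: False}


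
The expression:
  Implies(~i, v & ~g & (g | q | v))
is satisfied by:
  {i: True, v: True, g: False}
  {i: True, v: False, g: False}
  {i: True, g: True, v: True}
  {i: True, g: True, v: False}
  {v: True, g: False, i: False}


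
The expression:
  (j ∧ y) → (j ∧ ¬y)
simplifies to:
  ¬j ∨ ¬y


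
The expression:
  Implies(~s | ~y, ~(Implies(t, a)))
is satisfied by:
  {t: True, s: True, y: True, a: False}
  {t: True, s: True, a: False, y: False}
  {t: True, y: True, a: False, s: False}
  {t: True, a: False, y: False, s: False}
  {s: True, y: True, a: False, t: False}
  {t: True, s: True, y: True, a: True}
  {s: True, y: True, a: True, t: False}


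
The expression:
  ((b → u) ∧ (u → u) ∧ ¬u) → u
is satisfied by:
  {b: True, u: True}
  {b: True, u: False}
  {u: True, b: False}


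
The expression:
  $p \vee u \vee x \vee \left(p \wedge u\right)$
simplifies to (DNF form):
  $p \vee u \vee x$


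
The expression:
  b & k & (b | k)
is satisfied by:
  {b: True, k: True}


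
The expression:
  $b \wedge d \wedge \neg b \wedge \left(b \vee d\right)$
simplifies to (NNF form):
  $\text{False}$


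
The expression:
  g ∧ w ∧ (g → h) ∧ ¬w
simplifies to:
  False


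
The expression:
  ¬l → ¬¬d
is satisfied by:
  {d: True, l: True}
  {d: True, l: False}
  {l: True, d: False}


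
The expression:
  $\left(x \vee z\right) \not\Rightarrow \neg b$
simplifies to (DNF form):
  $\left(b \wedge x\right) \vee \left(b \wedge z\right)$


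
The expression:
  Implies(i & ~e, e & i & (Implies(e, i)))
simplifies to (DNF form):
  e | ~i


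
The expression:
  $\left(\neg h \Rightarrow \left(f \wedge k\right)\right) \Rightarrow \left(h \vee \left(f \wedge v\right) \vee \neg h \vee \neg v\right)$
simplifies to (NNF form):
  $\text{True}$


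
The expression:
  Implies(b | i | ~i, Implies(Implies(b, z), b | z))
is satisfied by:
  {b: True, z: True}
  {b: True, z: False}
  {z: True, b: False}


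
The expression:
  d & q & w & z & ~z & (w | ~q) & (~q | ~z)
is never true.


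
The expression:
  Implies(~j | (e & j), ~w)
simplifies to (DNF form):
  ~w | (j & ~e)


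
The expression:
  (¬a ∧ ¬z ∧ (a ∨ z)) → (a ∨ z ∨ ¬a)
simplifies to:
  True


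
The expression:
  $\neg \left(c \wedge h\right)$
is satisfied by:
  {h: False, c: False}
  {c: True, h: False}
  {h: True, c: False}


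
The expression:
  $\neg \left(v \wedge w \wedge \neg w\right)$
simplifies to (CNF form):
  $\text{True}$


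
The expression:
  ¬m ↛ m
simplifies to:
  True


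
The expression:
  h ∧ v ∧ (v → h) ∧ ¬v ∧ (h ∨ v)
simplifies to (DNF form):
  False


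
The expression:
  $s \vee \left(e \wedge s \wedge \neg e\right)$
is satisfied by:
  {s: True}


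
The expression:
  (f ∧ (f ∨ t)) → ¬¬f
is always true.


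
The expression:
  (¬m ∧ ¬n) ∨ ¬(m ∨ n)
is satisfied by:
  {n: False, m: False}


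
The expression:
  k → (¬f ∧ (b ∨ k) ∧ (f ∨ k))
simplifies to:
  ¬f ∨ ¬k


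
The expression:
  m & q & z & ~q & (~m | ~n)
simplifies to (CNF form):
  False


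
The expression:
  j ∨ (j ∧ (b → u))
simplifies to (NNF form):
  j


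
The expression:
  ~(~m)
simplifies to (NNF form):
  m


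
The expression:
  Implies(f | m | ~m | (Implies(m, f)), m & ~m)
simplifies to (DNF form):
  False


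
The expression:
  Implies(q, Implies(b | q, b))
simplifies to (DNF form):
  b | ~q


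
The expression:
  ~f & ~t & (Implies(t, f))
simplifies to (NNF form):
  ~f & ~t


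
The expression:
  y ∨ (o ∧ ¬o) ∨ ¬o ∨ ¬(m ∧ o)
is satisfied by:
  {y: True, m: False, o: False}
  {m: False, o: False, y: False}
  {y: True, o: True, m: False}
  {o: True, m: False, y: False}
  {y: True, m: True, o: False}
  {m: True, y: False, o: False}
  {y: True, o: True, m: True}


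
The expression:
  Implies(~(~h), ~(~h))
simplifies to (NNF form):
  True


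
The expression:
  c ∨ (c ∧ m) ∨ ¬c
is always true.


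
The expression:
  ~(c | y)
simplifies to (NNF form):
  ~c & ~y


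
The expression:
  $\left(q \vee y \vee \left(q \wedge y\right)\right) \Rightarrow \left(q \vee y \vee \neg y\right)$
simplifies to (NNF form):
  $\text{True}$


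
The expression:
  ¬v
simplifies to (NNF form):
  ¬v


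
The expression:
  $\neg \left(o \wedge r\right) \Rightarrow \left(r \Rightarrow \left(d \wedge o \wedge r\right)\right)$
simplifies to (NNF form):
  $o \vee \neg r$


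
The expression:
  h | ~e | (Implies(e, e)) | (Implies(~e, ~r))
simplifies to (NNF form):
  True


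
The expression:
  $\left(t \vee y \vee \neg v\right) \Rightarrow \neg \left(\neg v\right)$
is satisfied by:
  {v: True}


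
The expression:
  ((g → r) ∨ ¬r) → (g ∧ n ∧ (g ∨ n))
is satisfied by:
  {g: True, n: True}


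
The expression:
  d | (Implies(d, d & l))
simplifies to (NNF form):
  True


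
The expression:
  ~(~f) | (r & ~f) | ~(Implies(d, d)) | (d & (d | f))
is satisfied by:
  {r: True, d: True, f: True}
  {r: True, d: True, f: False}
  {r: True, f: True, d: False}
  {r: True, f: False, d: False}
  {d: True, f: True, r: False}
  {d: True, f: False, r: False}
  {f: True, d: False, r: False}


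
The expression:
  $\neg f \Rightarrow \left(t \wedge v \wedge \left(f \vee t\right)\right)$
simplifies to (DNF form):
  $f \vee \left(t \wedge v\right)$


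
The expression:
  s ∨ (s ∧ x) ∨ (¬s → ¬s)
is always true.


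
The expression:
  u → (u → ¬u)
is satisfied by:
  {u: False}


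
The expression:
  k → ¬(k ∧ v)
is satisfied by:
  {k: False, v: False}
  {v: True, k: False}
  {k: True, v: False}


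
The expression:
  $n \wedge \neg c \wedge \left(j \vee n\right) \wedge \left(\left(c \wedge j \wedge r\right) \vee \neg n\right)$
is never true.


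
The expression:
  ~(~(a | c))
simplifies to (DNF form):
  a | c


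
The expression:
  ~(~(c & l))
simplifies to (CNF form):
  c & l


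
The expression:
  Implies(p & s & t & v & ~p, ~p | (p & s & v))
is always true.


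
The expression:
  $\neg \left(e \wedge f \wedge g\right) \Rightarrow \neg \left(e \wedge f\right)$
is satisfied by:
  {g: True, e: False, f: False}
  {e: False, f: False, g: False}
  {f: True, g: True, e: False}
  {f: True, e: False, g: False}
  {g: True, e: True, f: False}
  {e: True, g: False, f: False}
  {f: True, e: True, g: True}
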